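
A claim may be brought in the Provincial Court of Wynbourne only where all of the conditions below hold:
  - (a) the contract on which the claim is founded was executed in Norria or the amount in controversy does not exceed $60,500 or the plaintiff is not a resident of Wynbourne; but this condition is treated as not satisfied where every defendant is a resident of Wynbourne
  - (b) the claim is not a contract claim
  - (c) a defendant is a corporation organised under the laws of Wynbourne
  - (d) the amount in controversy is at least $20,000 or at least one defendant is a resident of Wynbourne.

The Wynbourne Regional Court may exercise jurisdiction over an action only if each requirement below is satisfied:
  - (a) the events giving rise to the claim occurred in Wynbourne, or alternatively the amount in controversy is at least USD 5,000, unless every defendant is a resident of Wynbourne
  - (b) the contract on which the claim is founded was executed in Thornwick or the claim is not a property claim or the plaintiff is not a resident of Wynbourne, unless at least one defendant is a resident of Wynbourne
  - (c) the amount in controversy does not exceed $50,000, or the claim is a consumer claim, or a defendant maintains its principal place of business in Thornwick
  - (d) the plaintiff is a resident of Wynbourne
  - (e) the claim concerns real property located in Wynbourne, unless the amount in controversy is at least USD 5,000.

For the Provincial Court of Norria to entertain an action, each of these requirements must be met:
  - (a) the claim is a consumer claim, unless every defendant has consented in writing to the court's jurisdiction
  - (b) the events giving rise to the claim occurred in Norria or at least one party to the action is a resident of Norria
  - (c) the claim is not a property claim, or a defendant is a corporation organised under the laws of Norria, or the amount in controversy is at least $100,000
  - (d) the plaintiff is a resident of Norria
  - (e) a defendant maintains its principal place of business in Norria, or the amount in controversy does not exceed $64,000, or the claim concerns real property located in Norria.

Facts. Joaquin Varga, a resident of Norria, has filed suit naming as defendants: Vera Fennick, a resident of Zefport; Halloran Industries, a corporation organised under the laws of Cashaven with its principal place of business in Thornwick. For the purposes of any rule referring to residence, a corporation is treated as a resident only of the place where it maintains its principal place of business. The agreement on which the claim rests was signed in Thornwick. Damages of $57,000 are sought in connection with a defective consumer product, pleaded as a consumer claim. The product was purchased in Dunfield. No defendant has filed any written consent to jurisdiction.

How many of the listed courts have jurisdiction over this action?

1

The Provincial Court of Wynbourne:
  (a) The amount in controversy is 57,000 dollars, within the 60,500 dollars ceiling, which satisfies one of the alternatives. The exception is not triggered, since the defendants reside as follows — Vera Fennick in Zefport, Halloran Industries in Thornwick — not all in Wynbourne. Satisfied.
  (b) The claim is a consumer claim, not a contract claim. Satisfied.
  (c) The corporate defendant(s) are organised in Cashaven, not Wynbourne. Condition not met.
  (d) The amount in controversy is 57,000 dollars, which meets the 20,000 dollars floor, which satisfies one of the alternatives. Met.
  → At least one condition fails; no jurisdiction.
The Wynbourne Regional Court:
  (a) The amount in controversy is $57,000, which meets the 5,000 dollars floor, so one alternative holds. Satisfied.
  (b) The contract was executed in Thornwick, so one alternative holds. Met.
  (c) The claim is a consumer claim, which satisfies one of the alternatives. Condition met.
  (d) The plaintiff resides in Norria, not Wynbourne. Fails.
  (e) The claim does not concern real property. But the amount in controversy is USD 57,000, which meets the $5,000 floor, and the 'unless' clause therefore excuses the requirement. Satisfied.
  → Not every requirement is met — no jurisdiction.
The Provincial Court of Norria:
  (a) The claim is a consumer claim. Met.
  (b) Joaquin Varga resides in Norria, so this disjunct is met. Met.
  (c) The claim is a consumer claim, not a property claim, which satisfies one of the alternatives. Satisfied.
  (d) The plaintiff resides in Norria. Met.
  (e) The amount in controversy is USD 57,000, within the 64,000 dollars ceiling — that alternative is enough. Condition met.
  → Every requirement is satisfied — jurisdiction.
Courts with jurisdiction: the Provincial Court of Norria — 1 in total.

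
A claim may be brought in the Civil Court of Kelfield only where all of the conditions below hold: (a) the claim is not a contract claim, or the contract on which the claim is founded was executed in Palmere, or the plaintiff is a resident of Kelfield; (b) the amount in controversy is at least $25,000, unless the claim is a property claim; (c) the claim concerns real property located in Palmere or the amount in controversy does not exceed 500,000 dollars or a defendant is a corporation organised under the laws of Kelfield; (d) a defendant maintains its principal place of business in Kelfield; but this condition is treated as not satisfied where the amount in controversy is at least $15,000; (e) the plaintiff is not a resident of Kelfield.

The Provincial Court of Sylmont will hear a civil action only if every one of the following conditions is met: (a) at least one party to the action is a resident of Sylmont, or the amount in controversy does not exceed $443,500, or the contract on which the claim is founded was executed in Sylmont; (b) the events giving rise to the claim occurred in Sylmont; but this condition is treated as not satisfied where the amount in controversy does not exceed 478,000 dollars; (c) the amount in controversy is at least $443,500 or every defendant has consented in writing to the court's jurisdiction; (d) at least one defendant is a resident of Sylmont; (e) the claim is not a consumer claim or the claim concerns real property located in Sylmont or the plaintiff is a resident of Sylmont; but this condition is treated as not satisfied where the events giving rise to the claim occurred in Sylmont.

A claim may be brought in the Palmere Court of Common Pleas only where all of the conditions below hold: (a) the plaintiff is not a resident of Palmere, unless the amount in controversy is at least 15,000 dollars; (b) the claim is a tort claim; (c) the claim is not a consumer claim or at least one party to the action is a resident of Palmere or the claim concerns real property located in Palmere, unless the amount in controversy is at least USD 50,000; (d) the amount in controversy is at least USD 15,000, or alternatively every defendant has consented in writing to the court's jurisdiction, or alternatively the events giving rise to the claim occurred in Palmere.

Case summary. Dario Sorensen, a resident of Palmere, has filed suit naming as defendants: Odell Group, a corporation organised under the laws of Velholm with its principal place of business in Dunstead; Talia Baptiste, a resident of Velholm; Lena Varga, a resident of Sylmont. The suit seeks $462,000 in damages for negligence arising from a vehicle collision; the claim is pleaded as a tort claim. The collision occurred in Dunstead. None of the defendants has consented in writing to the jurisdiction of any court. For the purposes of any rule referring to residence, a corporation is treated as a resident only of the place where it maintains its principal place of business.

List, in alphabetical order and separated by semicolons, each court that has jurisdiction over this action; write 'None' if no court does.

The Civil Court of Kelfield:
  (a) The claim is a tort claim, not a contract claim — that alternative is enough. Satisfied.
  (b) The amount in controversy is $462,000, which meets the USD 25,000 floor. Condition met.
  (c) The amount in controversy is 462,000 dollars, within the $500,000 ceiling, which satisfies one of the alternatives. Satisfied.
  (d) The corporate defendant(s) have their principal place of business in Dunstead, not Kelfield. Fails.
  (e) The plaintiff resides in Palmere, which is not Kelfield. Satisfied.
  → The court lacks jurisdiction.
The Provincial Court of Sylmont:
  (a) Lena Varga resides in Sylmont, so one alternative holds. Met.
  (b) The operative events occurred in Dunstead, not Sylmont. Not met.
  (c) The amount in controversy is USD 462,000, which meets the USD 443,500 floor, so one alternative holds. Met.
  (d) Lena Varga resides in Sylmont. Condition met.
  (e) The claim is a tort claim, not a consumer claim, so one alternative holds. And the carve-out is inapplicable — the operative events occurred in Dunstead, not Sylmont. Satisfied.
  → Not every requirement is met — no jurisdiction.
The Palmere Court of Common Pleas:
  (a) The plaintiff resides in Palmere. The proviso rescues it, though: the amount in controversy is USD 462,000, which meets the USD 15,000 floor. Satisfied.
  (b) The claim is a tort claim. Condition met.
  (c) The claim is a tort claim, not a consumer claim, so one alternative holds. Condition met.
  (d) The amount in controversy is USD 462,000, which meets the USD 15,000 floor, which satisfies one of the alternatives. Satisfied.
  → All conditions met; jurisdiction exists.

the Palmere Court of Common Pleas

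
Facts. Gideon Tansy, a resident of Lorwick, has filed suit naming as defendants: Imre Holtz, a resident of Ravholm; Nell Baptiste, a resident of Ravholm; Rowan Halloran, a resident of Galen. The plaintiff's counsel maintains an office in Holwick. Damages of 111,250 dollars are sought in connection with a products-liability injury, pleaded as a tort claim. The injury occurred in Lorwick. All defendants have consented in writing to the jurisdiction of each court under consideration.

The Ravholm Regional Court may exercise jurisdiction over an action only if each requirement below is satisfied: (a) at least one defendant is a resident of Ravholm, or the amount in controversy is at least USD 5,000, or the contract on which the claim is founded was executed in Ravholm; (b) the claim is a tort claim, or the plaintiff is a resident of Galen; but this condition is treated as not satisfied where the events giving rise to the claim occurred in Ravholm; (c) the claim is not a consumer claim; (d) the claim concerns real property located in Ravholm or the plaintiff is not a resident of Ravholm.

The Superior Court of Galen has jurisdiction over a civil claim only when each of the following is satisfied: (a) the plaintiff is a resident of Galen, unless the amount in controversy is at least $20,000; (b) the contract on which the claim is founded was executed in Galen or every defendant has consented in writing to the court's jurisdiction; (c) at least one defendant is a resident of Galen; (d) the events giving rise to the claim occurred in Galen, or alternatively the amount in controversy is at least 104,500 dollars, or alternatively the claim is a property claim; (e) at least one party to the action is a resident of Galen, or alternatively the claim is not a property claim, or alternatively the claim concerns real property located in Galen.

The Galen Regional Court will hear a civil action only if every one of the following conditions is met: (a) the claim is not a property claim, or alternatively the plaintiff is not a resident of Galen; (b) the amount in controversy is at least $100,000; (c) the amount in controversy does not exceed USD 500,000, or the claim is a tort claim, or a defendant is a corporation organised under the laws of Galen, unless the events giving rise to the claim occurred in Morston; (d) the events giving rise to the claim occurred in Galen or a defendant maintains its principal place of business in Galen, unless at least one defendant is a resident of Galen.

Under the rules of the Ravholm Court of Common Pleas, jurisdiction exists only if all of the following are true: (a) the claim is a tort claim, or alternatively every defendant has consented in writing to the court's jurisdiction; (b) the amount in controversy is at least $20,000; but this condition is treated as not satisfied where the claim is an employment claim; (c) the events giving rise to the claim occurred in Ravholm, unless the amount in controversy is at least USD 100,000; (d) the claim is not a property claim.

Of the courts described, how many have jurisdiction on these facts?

4

The Ravholm Regional Court:
  (a) Imre Holtz resides in Ravholm — that alternative is enough. Condition met.
  (b) The claim is a tort claim, so this disjunct is met. The carve-out does not apply: the operative events occurred in Lorwick, not Ravholm. Met.
  (c) The claim is a tort claim, not a consumer claim. Condition met.
  (d) The plaintiff resides in Lorwick, which is not Ravholm, so this disjunct is met. Met.
  → Jurisdiction lies.
The Superior Court of Galen:
  (a) The plaintiff resides in Lorwick, not Galen. The proviso rescues it, though: the amount in controversy is USD 111,250, which meets the $20,000 floor. Met.
  (b) Every defendant has filed written consent, which satisfies one of the alternatives. Met.
  (c) Rowan Halloran resides in Galen. Met.
  (d) The amount in controversy is 111,250 dollars, which meets the 104,500 dollars floor, which satisfies one of the alternatives. Satisfied.
  (e) Rowan Halloran resides in Galen, which satisfies one of the alternatives. Met.
  → Every requirement is satisfied — jurisdiction.
The Galen Regional Court:
  (a) The claim is a tort claim, not a property claim, so this disjunct is met. Condition met.
  (b) The amount in controversy is $111,250, which meets the $100,000 floor. Met.
  (c) The amount in controversy is $111,250, within the 500,000 dollars ceiling, so this disjunct is met. Satisfied.
  (d) The operative events occurred in Lorwick, not Galen; no defendant is a corporation — every alternative fails. The proviso rescues it, though: Rowan Halloran resides in Galen. Met.
  → Jurisdiction lies.
The Ravholm Court of Common Pleas:
  (a) The claim is a tort claim — that alternative is enough. Condition met.
  (b) The amount in controversy is USD 111,250, which meets the $20,000 floor. The carve-out does not apply: the claim is a tort claim, not an employment claim. Satisfied.
  (c) The operative events occurred in Lorwick, not Ravholm. However, the amount in controversy is 111,250 dollars, which meets the 100,000 dollars floor, so the 'unless' proviso supplies this condition. Satisfied.
  (d) The claim is a tort claim, not a property claim. Satisfied.
  → Jurisdiction lies.
Courts with jurisdiction: the Ravholm Regional Court, the Superior Court of Galen, the Galen Regional Court, the Ravholm Court of Common Pleas — 4 in total.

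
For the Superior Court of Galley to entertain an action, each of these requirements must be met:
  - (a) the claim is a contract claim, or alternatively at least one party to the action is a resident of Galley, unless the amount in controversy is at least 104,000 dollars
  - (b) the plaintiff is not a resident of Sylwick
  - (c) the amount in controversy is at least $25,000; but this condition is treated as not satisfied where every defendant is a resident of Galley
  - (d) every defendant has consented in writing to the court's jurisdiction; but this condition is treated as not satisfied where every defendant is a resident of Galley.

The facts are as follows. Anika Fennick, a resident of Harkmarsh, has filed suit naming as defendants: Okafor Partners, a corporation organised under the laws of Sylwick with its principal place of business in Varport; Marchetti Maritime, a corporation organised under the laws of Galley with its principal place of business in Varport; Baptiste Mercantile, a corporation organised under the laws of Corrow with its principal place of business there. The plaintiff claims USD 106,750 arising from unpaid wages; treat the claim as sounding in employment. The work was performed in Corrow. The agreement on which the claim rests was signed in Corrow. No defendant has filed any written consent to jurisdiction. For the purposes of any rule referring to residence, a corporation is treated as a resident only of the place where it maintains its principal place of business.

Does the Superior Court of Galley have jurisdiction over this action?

The Superior Court of Galley:
  (a) The claim is an employment claim, not a contract claim; no party resides in Galley — no alternative holds. However, the amount in controversy is USD 106,750, which meets the 104,000 dollars floor, so the 'unless' proviso supplies this condition. Met.
  (b) The plaintiff resides in Harkmarsh, which is not Sylwick. Met.
  (c) The amount in controversy is USD 106,750, which meets the $25,000 floor. The exception is not triggered, since the defendants reside as follows — Okafor Partners in Varport, Marchetti Maritime in Varport, Baptiste Mercantile in Corrow — not all in Galley. Satisfied.
  (d) No such written consent has been filed. Not satisfied.
  → No jurisdiction.

No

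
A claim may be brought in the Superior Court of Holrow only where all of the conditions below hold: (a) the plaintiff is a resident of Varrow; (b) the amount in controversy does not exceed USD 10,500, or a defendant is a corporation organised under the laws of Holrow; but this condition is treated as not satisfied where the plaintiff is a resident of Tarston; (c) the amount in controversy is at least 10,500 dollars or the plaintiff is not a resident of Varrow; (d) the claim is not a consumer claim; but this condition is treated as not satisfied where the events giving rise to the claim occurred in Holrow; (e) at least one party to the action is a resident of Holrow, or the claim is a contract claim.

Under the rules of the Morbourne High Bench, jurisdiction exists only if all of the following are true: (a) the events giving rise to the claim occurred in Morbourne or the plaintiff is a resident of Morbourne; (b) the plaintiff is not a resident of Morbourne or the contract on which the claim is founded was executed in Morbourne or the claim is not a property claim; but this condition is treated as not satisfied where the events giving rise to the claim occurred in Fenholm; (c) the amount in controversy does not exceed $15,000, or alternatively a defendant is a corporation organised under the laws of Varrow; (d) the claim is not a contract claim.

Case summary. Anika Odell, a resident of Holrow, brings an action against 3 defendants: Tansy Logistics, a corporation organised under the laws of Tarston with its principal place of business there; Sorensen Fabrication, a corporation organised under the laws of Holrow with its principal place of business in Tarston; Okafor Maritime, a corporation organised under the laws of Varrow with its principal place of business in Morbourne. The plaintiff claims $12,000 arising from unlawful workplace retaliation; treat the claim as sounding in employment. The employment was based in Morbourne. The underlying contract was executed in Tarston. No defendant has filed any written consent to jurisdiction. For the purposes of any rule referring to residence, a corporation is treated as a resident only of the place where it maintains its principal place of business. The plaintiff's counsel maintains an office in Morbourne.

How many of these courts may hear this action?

1

The Superior Court of Holrow:
  (a) The plaintiff resides in Holrow, not Varrow. Not satisfied.
  (b) Sorensen Fabrication is organised under the laws of Holrow — that alternative is enough. The exception is not triggered, since the plaintiff resides in Holrow, not Tarston. Met.
  (c) The amount in controversy is USD 12,000, which meets the USD 10,500 floor, so one alternative holds. Satisfied.
  (d) The claim is an employment claim, not a consumer claim. And the carve-out is inapplicable — the operative events occurred in Morbourne, not Holrow. Condition met.
  (e) Anika Odell resides in Holrow — that alternative is enough. Met.
  → The court lacks jurisdiction.
The Morbourne High Bench:
  (a) The operative events occurred in Morbourne — that alternative is enough. Satisfied.
  (b) The plaintiff resides in Holrow, which is not Morbourne, so one alternative holds. The carve-out does not apply: the operative events occurred in Morbourne, not Fenholm. Satisfied.
  (c) The amount in controversy is 12,000 dollars, within the USD 15,000 ceiling — that alternative is enough. Condition met.
  (d) The claim is an employment claim, not a contract claim. Condition met.
  → Jurisdiction lies.
Courts with jurisdiction: the Morbourne High Bench — 1 in total.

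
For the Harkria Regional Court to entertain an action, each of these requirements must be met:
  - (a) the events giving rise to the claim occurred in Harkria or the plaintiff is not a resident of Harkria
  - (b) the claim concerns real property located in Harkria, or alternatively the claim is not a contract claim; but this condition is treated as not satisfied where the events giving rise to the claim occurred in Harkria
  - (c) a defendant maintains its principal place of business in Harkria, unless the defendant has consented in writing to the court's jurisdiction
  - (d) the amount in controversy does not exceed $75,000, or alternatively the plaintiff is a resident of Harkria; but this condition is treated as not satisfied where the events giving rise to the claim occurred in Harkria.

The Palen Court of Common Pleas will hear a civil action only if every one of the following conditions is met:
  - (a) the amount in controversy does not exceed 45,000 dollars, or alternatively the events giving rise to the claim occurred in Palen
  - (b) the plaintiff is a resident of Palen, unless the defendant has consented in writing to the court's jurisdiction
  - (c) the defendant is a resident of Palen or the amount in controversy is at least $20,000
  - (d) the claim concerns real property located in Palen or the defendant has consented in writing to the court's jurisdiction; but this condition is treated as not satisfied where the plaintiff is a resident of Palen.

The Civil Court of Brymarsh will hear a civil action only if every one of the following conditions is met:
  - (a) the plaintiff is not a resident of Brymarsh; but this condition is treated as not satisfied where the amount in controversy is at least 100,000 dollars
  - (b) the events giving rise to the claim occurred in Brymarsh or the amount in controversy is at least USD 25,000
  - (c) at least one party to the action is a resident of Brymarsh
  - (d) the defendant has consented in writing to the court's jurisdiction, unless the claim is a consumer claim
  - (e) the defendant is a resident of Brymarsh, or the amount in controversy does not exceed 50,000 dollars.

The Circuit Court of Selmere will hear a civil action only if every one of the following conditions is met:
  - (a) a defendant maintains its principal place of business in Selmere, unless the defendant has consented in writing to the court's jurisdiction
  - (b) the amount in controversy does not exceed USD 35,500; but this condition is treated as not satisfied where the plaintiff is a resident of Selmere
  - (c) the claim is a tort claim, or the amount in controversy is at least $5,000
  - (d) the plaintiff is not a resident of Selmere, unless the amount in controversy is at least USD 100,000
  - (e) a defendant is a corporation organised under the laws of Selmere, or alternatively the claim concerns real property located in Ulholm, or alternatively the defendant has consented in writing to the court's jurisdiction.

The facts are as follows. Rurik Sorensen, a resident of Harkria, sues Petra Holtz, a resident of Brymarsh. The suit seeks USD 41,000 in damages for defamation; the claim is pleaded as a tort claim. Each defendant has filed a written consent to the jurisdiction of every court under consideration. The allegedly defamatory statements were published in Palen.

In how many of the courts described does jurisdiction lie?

The Harkria Regional Court:
  (a) The operative events occurred in Palen, not Harkria; the plaintiff resides in Harkria — every alternative fails. Condition not met.
  (b) The claim is a tort claim, not a contract claim, which satisfies one of the alternatives. And the carve-out is inapplicable — the operative events occurred in Palen, not Harkria. Met.
  (c) No defendant is a corporation. But every defendant has filed written consent, and the 'unless' clause therefore excuses the requirement. Met.
  (d) The amount in controversy is $41,000, within the $75,000 ceiling — that alternative is enough. And the carve-out is inapplicable — the operative events occurred in Palen, not Harkria. Condition met.
  → At least one condition fails; no jurisdiction.
The Palen Court of Common Pleas:
  (a) The amount in controversy is USD 41,000, within the $45,000 ceiling — that alternative is enough. Satisfied.
  (b) The plaintiff resides in Harkria, not Palen. However, every defendant has filed written consent, so the 'unless' proviso supplies this condition. Met.
  (c) The amount in controversy is 41,000 dollars, which meets the 20,000 dollars floor — that alternative is enough. Met.
  (d) Every defendant has filed written consent, so this disjunct is met. The carve-out does not apply: the plaintiff resides in Harkria, not Palen. Satisfied.
  → All conditions met; jurisdiction exists.
The Civil Court of Brymarsh:
  (a) The plaintiff resides in Harkria, which is not Brymarsh. The exception is not triggered, since the amount in controversy is 41,000 dollars, below the 100,000 dollars floor. Satisfied.
  (b) The amount in controversy is $41,000, which meets the $25,000 floor — that alternative is enough. Met.
  (c) Petra Holtz resides in Brymarsh. Satisfied.
  (d) Every defendant has filed written consent. Satisfied.
  (e) The defendant resides in Brymarsh, which satisfies one of the alternatives. Met.
  → Every requirement is satisfied — jurisdiction.
The Circuit Court of Selmere:
  (a) No defendant is a corporation. But every defendant has filed written consent, and the 'unless' clause therefore excuses the requirement. Satisfied.
  (b) The amount in controversy is 41,000 dollars, above the USD 35,500 ceiling. Condition not met.
  (c) The claim is a tort claim, so this disjunct is met. Met.
  (d) The plaintiff resides in Harkria, which is not Selmere. Condition met.
  (e) Every defendant has filed written consent, so one alternative holds. Satisfied.
  → Not every requirement is met — no jurisdiction.
Courts with jurisdiction: the Palen Court of Common Pleas, the Civil Court of Brymarsh — 2 in total.

2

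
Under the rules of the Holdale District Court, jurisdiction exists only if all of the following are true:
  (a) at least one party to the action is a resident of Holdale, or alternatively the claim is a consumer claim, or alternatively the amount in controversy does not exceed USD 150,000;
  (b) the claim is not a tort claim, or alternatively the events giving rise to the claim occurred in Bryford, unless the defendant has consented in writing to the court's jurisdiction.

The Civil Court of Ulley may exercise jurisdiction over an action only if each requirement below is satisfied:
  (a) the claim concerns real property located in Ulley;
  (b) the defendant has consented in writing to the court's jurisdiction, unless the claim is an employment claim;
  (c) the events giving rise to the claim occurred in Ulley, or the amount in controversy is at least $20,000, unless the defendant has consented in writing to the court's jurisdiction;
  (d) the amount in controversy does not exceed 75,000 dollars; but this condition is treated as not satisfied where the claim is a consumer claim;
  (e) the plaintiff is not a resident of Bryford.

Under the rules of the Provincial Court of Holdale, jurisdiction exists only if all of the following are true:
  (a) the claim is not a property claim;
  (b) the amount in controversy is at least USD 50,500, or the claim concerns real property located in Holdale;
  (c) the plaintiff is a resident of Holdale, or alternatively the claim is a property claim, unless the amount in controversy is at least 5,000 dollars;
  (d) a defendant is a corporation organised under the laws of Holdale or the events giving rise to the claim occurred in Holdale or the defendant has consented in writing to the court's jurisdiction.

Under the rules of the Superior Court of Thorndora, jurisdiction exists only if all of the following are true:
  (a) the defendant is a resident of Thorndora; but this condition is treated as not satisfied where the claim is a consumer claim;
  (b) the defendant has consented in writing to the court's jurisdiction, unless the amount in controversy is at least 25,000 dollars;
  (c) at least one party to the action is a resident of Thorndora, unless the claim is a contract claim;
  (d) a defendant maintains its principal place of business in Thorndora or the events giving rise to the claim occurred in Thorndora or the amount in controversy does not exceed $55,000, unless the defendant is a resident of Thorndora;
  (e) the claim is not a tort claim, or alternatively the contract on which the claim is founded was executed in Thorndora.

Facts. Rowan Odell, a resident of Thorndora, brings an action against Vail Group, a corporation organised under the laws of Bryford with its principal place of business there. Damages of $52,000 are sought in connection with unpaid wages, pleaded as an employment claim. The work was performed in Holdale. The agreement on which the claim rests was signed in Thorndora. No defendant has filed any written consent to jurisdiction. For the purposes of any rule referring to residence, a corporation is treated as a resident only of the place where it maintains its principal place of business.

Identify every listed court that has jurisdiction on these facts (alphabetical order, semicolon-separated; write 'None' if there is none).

the Holdale District Court; the Provincial Court of Holdale

The Holdale District Court:
  (a) The amount in controversy is $52,000, within the $150,000 ceiling, which satisfies one of the alternatives. Met.
  (b) The claim is an employment claim, not a tort claim — that alternative is enough. Satisfied.
  → Jurisdiction lies.
The Civil Court of Ulley:
  (a) The claim does not concern real property. Fails.
  (b) No such written consent has been filed. However, the claim is an employment claim, so the 'unless' proviso supplies this condition. Satisfied.
  (c) The amount in controversy is USD 52,000, which meets the $20,000 floor, so one alternative holds. Met.
  (d) The amount in controversy is $52,000, within the $75,000 ceiling. And the carve-out is inapplicable — the claim is an employment claim, not a consumer claim. Met.
  (e) The plaintiff resides in Thorndora, which is not Bryford. Satisfied.
  → No jurisdiction.
The Provincial Court of Holdale:
  (a) The claim is an employment claim, not a property claim. Met.
  (b) The amount in controversy is $52,000, which meets the $50,500 floor, so this disjunct is met. Met.
  (c) The plaintiff resides in Thorndora, not Holdale; the claim is an employment claim, not a property claim — no alternative holds. But the amount in controversy is $52,000, which meets the USD 5,000 floor, and the 'unless' clause therefore excuses the requirement. Satisfied.
  (d) The operative events occurred in Holdale, so one alternative holds. Met.
  → The court has jurisdiction.
The Superior Court of Thorndora:
  (a) The defendant resides in Bryford, not Thorndora. Not satisfied.
  (b) No such written consent has been filed. But the amount in controversy is USD 52,000, which meets the 25,000 dollars floor, and the 'unless' clause therefore excuses the requirement. Satisfied.
  (c) Rowan Odell resides in Thorndora. Met.
  (d) The amount in controversy is 52,000 dollars, within the $55,000 ceiling, which satisfies one of the alternatives. Satisfied.
  (e) The claim is an employment claim, not a tort claim, so this disjunct is met. Met.
  → Not every requirement is met — no jurisdiction.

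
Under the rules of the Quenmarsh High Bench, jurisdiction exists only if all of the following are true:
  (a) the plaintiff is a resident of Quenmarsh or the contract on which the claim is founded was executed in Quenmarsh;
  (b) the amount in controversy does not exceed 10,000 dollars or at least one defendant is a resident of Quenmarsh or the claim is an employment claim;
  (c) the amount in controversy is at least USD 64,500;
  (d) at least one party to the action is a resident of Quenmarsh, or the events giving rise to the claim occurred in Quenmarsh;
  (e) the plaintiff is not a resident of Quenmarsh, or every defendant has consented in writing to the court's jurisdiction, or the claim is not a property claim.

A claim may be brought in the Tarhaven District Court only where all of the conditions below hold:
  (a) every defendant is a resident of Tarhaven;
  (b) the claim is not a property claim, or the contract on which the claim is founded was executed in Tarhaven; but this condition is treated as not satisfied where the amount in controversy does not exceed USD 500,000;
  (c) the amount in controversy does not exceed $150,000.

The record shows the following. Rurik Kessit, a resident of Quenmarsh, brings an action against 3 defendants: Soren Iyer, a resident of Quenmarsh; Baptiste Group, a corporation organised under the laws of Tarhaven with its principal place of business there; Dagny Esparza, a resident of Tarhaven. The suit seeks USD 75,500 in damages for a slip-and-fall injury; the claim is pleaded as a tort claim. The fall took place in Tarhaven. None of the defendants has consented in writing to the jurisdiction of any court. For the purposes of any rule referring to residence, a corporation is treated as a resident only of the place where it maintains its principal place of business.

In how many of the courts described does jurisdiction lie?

1

The Quenmarsh High Bench:
  (a) The plaintiff resides in Quenmarsh, so one alternative holds. Condition met.
  (b) Soren Iyer resides in Quenmarsh — that alternative is enough. Satisfied.
  (c) The amount in controversy is $75,500, which meets the $64,500 floor. Condition met.
  (d) Rurik Kessit resides in Quenmarsh, so this disjunct is met. Met.
  (e) The claim is a tort claim, not a property claim — that alternative is enough. Met.
  → All conditions met; jurisdiction exists.
The Tarhaven District Court:
  (a) The defendants reside as follows — Soren Iyer in Quenmarsh, Baptiste Group in Tarhaven, Dagny Esparza in Tarhaven — not all in Tarhaven. Not met.
  (b) The claim is a tort claim, not a property claim, so this disjunct is met. However, the amount in controversy is 75,500 dollars, within the 500,000 dollars ceiling, which falls within the stated exception and so defeats the condition. Condition not met.
  (c) The amount in controversy is $75,500, within the 150,000 dollars ceiling. Satisfied.
  → The court lacks jurisdiction.
Courts with jurisdiction: the Quenmarsh High Bench — 1 in total.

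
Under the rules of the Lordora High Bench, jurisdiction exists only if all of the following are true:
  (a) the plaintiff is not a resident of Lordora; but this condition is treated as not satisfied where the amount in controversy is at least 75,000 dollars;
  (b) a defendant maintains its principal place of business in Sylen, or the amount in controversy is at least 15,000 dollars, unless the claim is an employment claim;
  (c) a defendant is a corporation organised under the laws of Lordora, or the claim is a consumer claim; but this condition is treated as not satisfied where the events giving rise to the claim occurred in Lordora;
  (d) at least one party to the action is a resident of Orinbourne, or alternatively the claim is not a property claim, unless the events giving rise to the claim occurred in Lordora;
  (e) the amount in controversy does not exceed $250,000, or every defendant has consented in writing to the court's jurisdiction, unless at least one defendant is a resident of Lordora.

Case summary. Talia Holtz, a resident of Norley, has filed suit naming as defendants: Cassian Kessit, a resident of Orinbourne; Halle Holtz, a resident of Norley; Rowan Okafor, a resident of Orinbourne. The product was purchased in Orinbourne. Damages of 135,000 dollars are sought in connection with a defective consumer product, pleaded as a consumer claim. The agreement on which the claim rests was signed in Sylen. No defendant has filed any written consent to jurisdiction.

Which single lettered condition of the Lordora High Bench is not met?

The Lordora High Bench:
  (a) The plaintiff resides in Norley, which is not Lordora. But the amount in controversy is USD 135,000, which meets the USD 75,000 floor, triggering the carve-out and defeating this condition. Fails.
  (b) The amount in controversy is 135,000 dollars, which meets the 15,000 dollars floor, which satisfies one of the alternatives. Condition met.
  (c) The claim is a consumer claim, so one alternative holds. The carve-out does not apply: the operative events occurred in Orinbourne, not Lordora. Satisfied.
  (d) Cassian Kessit resides in Orinbourne, so this disjunct is met. Condition met.
  (e) The amount in controversy is $135,000, within the USD 250,000 ceiling, which satisfies one of the alternatives. Satisfied.
Only condition (a) fails.

(a)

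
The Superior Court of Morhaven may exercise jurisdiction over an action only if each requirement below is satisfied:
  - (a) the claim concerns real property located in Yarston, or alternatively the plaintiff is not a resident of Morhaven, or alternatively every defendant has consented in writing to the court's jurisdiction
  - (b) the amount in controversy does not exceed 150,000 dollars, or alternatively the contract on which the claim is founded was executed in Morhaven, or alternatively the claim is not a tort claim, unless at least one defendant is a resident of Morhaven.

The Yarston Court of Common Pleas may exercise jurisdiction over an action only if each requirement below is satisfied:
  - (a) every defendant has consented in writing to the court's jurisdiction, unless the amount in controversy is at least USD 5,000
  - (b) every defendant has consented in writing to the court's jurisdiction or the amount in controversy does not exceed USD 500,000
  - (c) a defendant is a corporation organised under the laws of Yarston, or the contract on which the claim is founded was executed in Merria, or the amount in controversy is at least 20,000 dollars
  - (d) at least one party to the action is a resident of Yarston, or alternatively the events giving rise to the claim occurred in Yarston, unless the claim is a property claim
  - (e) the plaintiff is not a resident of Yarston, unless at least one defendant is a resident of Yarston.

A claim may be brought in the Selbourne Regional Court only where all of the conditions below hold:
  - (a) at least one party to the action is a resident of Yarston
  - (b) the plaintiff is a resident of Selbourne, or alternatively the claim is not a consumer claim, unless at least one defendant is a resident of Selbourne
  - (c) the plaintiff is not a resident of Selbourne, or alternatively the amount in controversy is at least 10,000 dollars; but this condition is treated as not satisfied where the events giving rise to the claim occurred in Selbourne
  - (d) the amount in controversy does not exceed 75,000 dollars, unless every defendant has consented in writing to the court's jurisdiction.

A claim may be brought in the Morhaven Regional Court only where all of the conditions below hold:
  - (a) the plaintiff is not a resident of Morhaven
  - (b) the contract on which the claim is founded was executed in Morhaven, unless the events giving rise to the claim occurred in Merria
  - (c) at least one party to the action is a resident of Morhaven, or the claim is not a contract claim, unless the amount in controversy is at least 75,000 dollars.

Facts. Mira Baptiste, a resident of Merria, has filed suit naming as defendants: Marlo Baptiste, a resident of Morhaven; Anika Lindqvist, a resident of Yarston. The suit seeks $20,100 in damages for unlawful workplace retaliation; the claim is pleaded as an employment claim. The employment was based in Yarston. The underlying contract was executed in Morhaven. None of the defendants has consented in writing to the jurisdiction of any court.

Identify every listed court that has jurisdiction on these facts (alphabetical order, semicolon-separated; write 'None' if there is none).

The Superior Court of Morhaven:
  (a) The plaintiff resides in Merria, which is not Morhaven — that alternative is enough. Satisfied.
  (b) The amount in controversy is $20,100, within the 150,000 dollars ceiling, so one alternative holds. Satisfied.
  → Jurisdiction lies.
The Yarston Court of Common Pleas:
  (a) No such written consent has been filed. However, the amount in controversy is $20,100, which meets the USD 5,000 floor, so the 'unless' proviso supplies this condition. Condition met.
  (b) The amount in controversy is USD 20,100, within the $500,000 ceiling — that alternative is enough. Condition met.
  (c) The amount in controversy is $20,100, which meets the $20,000 floor — that alternative is enough. Satisfied.
  (d) Anika Lindqvist resides in Yarston — that alternative is enough. Met.
  (e) The plaintiff resides in Merria, which is not Yarston. Met.
  → Jurisdiction lies.
The Selbourne Regional Court:
  (a) Anika Lindqvist resides in Yarston. Satisfied.
  (b) The claim is an employment claim, not a consumer claim — that alternative is enough. Condition met.
  (c) The plaintiff resides in Merria, which is not Selbourne, which satisfies one of the alternatives. The carve-out does not apply: the operative events occurred in Yarston, not Selbourne. Condition met.
  (d) The amount in controversy is USD 20,100, within the USD 75,000 ceiling. Condition met.
  → Every requirement is satisfied — jurisdiction.
The Morhaven Regional Court:
  (a) The plaintiff resides in Merria, which is not Morhaven. Met.
  (b) The contract was executed in Morhaven. Met.
  (c) Marlo Baptiste resides in Morhaven, so this disjunct is met. Satisfied.
  → Every requirement is satisfied — jurisdiction.

the Morhaven Regional Court; the Selbourne Regional Court; the Superior Court of Morhaven; the Yarston Court of Common Pleas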